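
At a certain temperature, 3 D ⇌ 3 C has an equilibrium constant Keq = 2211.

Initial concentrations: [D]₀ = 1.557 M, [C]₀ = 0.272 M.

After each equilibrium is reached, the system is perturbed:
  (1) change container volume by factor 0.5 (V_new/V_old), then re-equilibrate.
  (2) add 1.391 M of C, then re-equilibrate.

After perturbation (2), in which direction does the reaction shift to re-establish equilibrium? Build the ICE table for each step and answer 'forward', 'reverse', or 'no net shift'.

Q₀ = 0.005331 vs Keq = 2211 ⇒ Q<K, forward
Step 1:
                  D         C
  I           1.557     0.272
  C          -1.427     1.427
  E          0.1304     1.699
  solve Keq expr → x = 0.4755; check Q = 2211
Then change container volume by factor 0.5 (V_new/V_old).
Step 2:
                  D         C
  I          0.2608     3.397
  C               0         0
  E          0.2608     3.397
  solve Keq expr → x = 0; check Q = 2211
Then add 1.391 M of C.
Step 3:
                  D         C
  I          0.2608     4.788
  C         0.09916  -0.09916
  E          0.3599     4.689
  solve Keq expr → x = -0.03305; check Q = 2211

Direction: reverse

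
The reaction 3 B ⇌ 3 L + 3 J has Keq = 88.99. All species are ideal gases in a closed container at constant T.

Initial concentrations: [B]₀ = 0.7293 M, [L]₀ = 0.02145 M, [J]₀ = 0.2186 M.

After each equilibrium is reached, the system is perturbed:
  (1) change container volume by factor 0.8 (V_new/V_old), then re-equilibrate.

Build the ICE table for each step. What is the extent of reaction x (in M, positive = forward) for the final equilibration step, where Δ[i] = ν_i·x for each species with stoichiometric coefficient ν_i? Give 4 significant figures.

Q₀ = 2.6577e-07 vs Keq = 88.99 ⇒ Q<K, forward
Step 1:
                   B          L          J
  init        0.7293    0.02145     0.2186
  Δ          -0.6116     0.6116     0.6116
  eq          0.1177      0.633     0.8302
  solve Keq expr → x = 0.2039; check Q = 88.99
Then change container volume by factor 0.8 (V_new/V_old).
Step 2:
                   B          L          J
  init        0.1471     0.7913      1.038
  Δ           0.0262    -0.0262    -0.0262
  eq          0.1733     0.7651      1.012
  solve Keq expr → x = -0.008735; check Q = 88.99

x = -0.008735 M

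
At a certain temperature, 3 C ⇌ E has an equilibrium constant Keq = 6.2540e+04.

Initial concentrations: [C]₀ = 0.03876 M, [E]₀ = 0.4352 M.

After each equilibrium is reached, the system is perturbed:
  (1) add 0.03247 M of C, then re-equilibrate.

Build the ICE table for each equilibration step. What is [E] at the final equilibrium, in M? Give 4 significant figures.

Q₀ = 7474 vs Keq = 6.2540e+04 ⇒ Q<K, forward
Step 1:
                   C          E
  Initial    0.03876     0.4352
  Change    -0.01957   0.006524
  Equil      0.01919     0.4417
  solve Keq expr → x = 0.006524; check Q = 6.2540e+04
Then add 0.03247 M of C.
Step 2:
                   C          E
  Initial    0.05166     0.4417
  Change    -0.03232    0.01077
  Equil      0.01934     0.4525
  solve Keq expr → x = 0.01077; check Q = 6.2540e+04

[E]_eq = 0.4525 M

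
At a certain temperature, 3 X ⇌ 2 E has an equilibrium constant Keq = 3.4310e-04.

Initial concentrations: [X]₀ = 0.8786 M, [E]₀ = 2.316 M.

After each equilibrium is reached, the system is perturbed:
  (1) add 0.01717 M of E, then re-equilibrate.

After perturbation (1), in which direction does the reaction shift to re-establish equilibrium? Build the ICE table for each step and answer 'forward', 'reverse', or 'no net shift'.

Direction: reverse

Q₀ = 7.909 vs Keq = 3.4310e-04 ⇒ Q>K, reverse
Step 1:
                   X          E
  init        0.8786      2.316
  Δ            3.242     -2.161
  eq            4.12     0.1549
  solve Keq expr → x = -1.081; check Q = 3.4310e-04
Then add 0.01717 M of E.
Step 2:
                   X          E
  init          4.12     0.1721
  Δ          0.02374   -0.01583
  eq           4.144     0.1563
  solve Keq expr → x = -0.007914; check Q = 3.4310e-04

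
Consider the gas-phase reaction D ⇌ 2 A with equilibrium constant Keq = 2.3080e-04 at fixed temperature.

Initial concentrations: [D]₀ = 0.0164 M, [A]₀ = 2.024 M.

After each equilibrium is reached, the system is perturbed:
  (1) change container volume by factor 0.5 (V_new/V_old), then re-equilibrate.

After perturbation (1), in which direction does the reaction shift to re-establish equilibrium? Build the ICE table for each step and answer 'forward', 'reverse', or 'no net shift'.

Q₀ = 249.8 vs Keq = 2.3080e-04 ⇒ Q>K, reverse
Step 1:
                   D          A
  init        0.0164      2.024
  Δ            1.004     -2.009
  eq           1.021    0.01535
  solve Keq expr → x = -1.004; check Q = 2.3080e-04
Then change container volume by factor 0.5 (V_new/V_old).
Step 2:
                   D          A
  init         2.041     0.0307
  Δ         0.004484  -0.008967
  eq           2.046    0.02173
  solve Keq expr → x = -0.004484; check Q = 2.3080e-04

Direction: reverse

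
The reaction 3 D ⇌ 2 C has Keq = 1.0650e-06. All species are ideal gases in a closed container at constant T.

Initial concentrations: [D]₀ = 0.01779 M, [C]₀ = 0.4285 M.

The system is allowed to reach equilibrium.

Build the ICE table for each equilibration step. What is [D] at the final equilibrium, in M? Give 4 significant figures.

[D]_eq = 0.6597 M

Q₀ = 3.2612e+04 vs Keq = 1.0650e-06 ⇒ Q>K, reverse
Step 1:
                  D         C
  I         0.01779    0.4285
  C          0.6419   -0.4279
  E          0.6597 5.5297e-04
  solve Keq expr → x = -0.214; check Q = 1.0650e-06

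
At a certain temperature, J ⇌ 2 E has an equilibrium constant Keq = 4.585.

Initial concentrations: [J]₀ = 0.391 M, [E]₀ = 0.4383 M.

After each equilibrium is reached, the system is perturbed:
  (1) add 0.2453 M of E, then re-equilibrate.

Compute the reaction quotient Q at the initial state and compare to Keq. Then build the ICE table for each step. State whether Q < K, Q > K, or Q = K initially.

Q₀ = 0.4913 vs Keq = 4.585 ⇒ Q<K, forward
Step 1:
                    J           E
  init          0.391      0.4383
  Δ           -0.2216      0.4431
  eq           0.1694      0.8814
  solve Keq expr → x = 0.2216; check Q = 4.585
Then add 0.2453 M of E.
Step 2:
                    J           E
  init         0.1694       1.127
  Δ           0.05554     -0.1111
  eq            0.225       1.016
  solve Keq expr → x = -0.05554; check Q = 4.585

Q₀ = 0.4913; Q < K (proceeds forward)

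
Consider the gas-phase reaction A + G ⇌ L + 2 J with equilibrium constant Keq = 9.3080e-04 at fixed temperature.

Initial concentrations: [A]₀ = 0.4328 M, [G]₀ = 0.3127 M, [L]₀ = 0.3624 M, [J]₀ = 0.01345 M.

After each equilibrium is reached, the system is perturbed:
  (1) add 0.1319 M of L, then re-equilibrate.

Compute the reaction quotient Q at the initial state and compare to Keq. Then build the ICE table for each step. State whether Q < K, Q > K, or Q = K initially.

Q₀ = 4.8442e-04 vs Keq = 9.3080e-04 ⇒ Q<K, forward
Step 1:
                  A         G         L         J
  I          0.4328    0.3127    0.3624   0.01345
  C       -0.002501 -0.002501  0.002501  0.005002
  E          0.4303    0.3102    0.3649   0.01845
  solve Keq expr → x = 0.002501; check Q = 9.3080e-04
Then add 0.1319 M of L.
Step 2:
                  A         G         L         J
  I          0.4303    0.3102    0.4968   0.01845
  C        0.001281  0.001281 -0.001281 -0.002561
  E          0.4316    0.3115    0.4955   0.01589
  solve Keq expr → x = -0.001281; check Q = 9.3080e-04

Q₀ = 4.8442e-04; Q < K (proceeds forward)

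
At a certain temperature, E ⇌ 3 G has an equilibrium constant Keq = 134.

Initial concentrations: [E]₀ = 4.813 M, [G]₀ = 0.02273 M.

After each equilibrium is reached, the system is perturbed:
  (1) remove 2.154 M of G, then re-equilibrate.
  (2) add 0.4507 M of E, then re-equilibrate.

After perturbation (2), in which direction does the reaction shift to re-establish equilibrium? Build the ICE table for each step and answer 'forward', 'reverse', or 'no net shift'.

Direction: forward

Q₀ = 2.4400e-06 vs Keq = 134 ⇒ Q<K, forward
Step 1:
                  E         G
  Initial     4.813   0.02273
  Change     -2.309     6.926
  Equil       2.504     6.949
  solve Keq expr → x = 2.309; check Q = 134
Then remove 2.154 M of G.
Step 2:
                  E         G
  Initial     2.504     4.795
  Change    -0.5384     1.615
  Equil       1.966      6.41
  solve Keq expr → x = 0.5384; check Q = 134
Then add 0.4507 M of E.
Step 3:
                  E         G
  Initial     2.416      6.41
  Change    -0.1152    0.3457
  Equil       2.301     6.756
  solve Keq expr → x = 0.1152; check Q = 134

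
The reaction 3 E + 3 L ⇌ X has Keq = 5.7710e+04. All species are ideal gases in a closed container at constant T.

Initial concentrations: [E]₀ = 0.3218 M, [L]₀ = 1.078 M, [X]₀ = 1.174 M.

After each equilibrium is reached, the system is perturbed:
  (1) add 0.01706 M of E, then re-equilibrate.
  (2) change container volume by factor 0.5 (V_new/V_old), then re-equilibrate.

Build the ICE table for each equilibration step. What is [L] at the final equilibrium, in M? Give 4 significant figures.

[L]_eq = 1.502 M

Q₀ = 28.12 vs Keq = 5.7710e+04 ⇒ Q<K, forward
Step 1:
                   E          L          X
  init        0.3218      1.078      1.174
  Δ          -0.2864    -0.2864    0.09547
  eq          0.0354     0.7916      1.269
  solve Keq expr → x = 0.09547; check Q = 5.7710e+04
Then add 0.01706 M of E.
Step 2:
                   E          L          X
  init       0.05246     0.7916      1.269
  Δ         -0.01627   -0.01627   0.005422
  eq         0.03619     0.7753      1.275
  solve Keq expr → x = 0.005422; check Q = 5.7710e+04
Then change container volume by factor 0.5 (V_new/V_old).
Step 3:
                   E          L          X
  init       0.07238      1.551       2.55
  Δ         -0.04879   -0.04879    0.01626
  eq         0.02359      1.502      2.566
  solve Keq expr → x = 0.01626; check Q = 5.7710e+04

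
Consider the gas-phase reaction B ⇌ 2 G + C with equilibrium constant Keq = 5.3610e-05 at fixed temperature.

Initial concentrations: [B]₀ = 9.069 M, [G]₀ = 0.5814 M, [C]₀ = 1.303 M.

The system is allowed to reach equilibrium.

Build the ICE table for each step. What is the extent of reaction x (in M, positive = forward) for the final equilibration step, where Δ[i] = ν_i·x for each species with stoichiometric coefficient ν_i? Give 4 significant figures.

Q₀ = 0.04857 vs Keq = 5.3610e-05 ⇒ Q>K, reverse
Step 1:
                   B          G          C
  Initial      9.069     0.5814      1.303
  Change      0.2796    -0.5593    -0.2796
  Equil        9.349    0.02213      1.023
  solve Keq expr → x = -0.2796; check Q = 5.3610e-05

x = -0.2796 M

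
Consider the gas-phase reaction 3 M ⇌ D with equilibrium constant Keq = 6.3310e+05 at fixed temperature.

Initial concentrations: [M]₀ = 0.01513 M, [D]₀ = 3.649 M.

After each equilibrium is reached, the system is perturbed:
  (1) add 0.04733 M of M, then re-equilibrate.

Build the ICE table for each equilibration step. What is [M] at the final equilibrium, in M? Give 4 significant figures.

Q₀ = 1.0536e+06 vs Keq = 6.3310e+05 ⇒ Q>K, reverse
Step 1:
                   M          D
  I          0.01513      3.649
  C         0.002798 -9.3264e-04
  E          0.01793      3.648
  solve Keq expr → x = -9.3264e-04; check Q = 6.3310e+05
Then add 0.04733 M of M.
Step 2:
                   M          D
  I          0.06526      3.648
  C          -0.0473    0.01577
  E          0.01795      3.664
  solve Keq expr → x = 0.01577; check Q = 6.3310e+05

[M]_eq = 0.01795 M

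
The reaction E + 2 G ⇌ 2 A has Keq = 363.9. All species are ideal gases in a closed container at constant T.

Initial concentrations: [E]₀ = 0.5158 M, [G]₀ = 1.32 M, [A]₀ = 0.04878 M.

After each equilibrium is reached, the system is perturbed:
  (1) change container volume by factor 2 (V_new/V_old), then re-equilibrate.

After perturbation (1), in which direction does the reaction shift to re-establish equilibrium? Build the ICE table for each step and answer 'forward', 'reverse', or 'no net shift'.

Q₀ = 0.002648 vs Keq = 363.9 ⇒ Q<K, forward
Step 1:
                   E          G          A
  Initial     0.5158       1.32    0.04878
  Change     -0.4905    -0.9809     0.9809
  Equil      0.02534     0.3391       1.03
  solve Keq expr → x = 0.4905; check Q = 363.9
Then change container volume by factor 2 (V_new/V_old).
Step 2:
                   E          G          A
  Initial    0.01267     0.1695     0.5148
  Change    0.007494    0.01499   -0.01499
  Equil      0.02016     0.1845     0.4999
  solve Keq expr → x = -0.007494; check Q = 363.9

Direction: reverse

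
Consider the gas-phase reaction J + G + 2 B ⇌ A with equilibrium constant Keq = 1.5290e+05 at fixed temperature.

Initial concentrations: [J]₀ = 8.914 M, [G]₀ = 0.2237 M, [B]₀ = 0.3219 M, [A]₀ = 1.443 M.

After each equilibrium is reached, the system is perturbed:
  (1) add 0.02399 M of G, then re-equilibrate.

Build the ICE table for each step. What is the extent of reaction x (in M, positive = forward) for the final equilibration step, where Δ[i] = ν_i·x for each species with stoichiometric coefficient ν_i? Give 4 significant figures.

Q₀ = 6.984 vs Keq = 1.5290e+05 ⇒ Q<K, forward
Step 1:
                  J         G         B         A
  init        8.914    0.2237    0.3219     1.443
  Δ         -0.1588   -0.1588   -0.3176    0.1588
  eq          8.755    0.0649  0.004294     1.602
  solve Keq expr → x = 0.1588; check Q = 1.5290e+05
Then add 0.02399 M of G.
Step 2:
                  J         G         B         A
  init        8.755   0.08889  0.004294     1.602
  Δ       -3.0906e-04 -3.0906e-04 -6.1811e-04 3.0906e-04
  eq          8.755   0.08858  0.003676     1.602
  solve Keq expr → x = 3.0906e-04; check Q = 1.5290e+05

x = 3.0906e-04 M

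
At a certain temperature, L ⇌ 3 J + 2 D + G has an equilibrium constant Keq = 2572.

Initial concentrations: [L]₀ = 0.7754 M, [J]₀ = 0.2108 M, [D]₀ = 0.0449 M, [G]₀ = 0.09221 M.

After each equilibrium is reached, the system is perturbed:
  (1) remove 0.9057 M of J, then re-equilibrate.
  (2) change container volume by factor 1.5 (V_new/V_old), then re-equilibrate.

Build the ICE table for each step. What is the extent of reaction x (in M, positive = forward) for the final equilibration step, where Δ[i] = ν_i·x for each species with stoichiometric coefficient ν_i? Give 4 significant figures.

Q₀ = 2.2457e-06 vs Keq = 2572 ⇒ Q<K, forward
Step 1:
                  L         J         D         G
  Initial    0.7754    0.2108    0.0449   0.09221
  Change    -0.7626     2.288     1.525    0.7626
  Equil     0.01278     2.499      1.57    0.8548
  solve Keq expr → x = 0.7626; check Q = 2572
Then remove 0.9057 M of J.
Step 2:
                  L         J         D         G
  Initial   0.01278     1.593      1.57    0.8548
  Change  -0.009175   0.02753   0.01835  0.009175
  Equil    0.003607      1.62     1.588     0.864
  solve Keq expr → x = 0.009175; check Q = 2572
Then change container volume by factor 1.5 (V_new/V_old).
Step 3:
                  L         J         D         G
  Initial  0.002405      1.08     1.059     0.576
  Change  -0.002079  0.006236  0.004158  0.002079
  Equil   3.2588e-04     1.087     1.063    0.5781
  solve Keq expr → x = 0.002079; check Q = 2572

x = 0.002079 M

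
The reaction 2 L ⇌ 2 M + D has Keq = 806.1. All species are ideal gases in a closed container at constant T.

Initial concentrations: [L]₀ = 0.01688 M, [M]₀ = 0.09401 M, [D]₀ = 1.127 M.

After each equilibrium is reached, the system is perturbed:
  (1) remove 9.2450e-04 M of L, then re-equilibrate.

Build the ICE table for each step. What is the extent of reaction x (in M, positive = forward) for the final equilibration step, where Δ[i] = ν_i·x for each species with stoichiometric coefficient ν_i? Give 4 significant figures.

x = -4.4517e-04 M

Q₀ = 34.96 vs Keq = 806.1 ⇒ Q<K, forward
Step 1:
                    L           M           D
  init        0.01688     0.09401       1.127
  Δ          -0.01287     0.01287    0.006436
  eq         0.004008      0.1069       1.133
  solve Keq expr → x = 0.006436; check Q = 806.1
Then remove 9.2450e-04 M of L.
Step 2:
                    L           M           D
  init       0.003083      0.1069       1.133
  Δ        8.9033e-04 -8.9033e-04 -4.4517e-04
  eq         0.003974       0.106       1.133
  solve Keq expr → x = -4.4517e-04; check Q = 806.1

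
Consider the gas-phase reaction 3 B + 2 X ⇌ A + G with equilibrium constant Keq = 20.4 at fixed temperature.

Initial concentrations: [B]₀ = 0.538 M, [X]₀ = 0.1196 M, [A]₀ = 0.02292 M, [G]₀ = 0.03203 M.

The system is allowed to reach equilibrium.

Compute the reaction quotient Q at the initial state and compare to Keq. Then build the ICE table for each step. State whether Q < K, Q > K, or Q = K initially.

Q₀ = 0.3296 vs Keq = 20.4 ⇒ Q<K, forward
Step 1:
                   B          X          A          G
  init         0.538     0.1196    0.02292    0.03203
  Δ          -0.1061   -0.07072    0.03536    0.03536
  eq          0.4319    0.04888    0.05828    0.06739
  solve Keq expr → x = 0.03536; check Q = 20.4

Q₀ = 0.3296; Q < K (proceeds forward)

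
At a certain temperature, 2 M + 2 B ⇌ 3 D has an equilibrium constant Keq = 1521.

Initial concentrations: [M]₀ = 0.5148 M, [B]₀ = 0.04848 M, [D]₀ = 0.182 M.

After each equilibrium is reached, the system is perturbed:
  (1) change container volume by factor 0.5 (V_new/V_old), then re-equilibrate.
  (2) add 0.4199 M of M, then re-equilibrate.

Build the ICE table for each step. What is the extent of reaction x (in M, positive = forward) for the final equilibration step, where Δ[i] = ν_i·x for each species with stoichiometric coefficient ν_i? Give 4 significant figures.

Q₀ = 9.679 vs Keq = 1521 ⇒ Q<K, forward
Step 1:
                    M           B           D
  I            0.5148     0.04848       0.182
  C          -0.04191    -0.04191     0.06287
  E            0.4729     0.00657      0.2449
  solve Keq expr → x = 0.02096; check Q = 1521
Then change container volume by factor 0.5 (V_new/V_old).
Step 2:
                    M           B           D
  I            0.9458     0.01314      0.4897
  C         -0.003655   -0.003655    0.005483
  E            0.9421    0.009485      0.4952
  solve Keq expr → x = 0.001828; check Q = 1521
Then add 0.4199 M of M.
Step 3:
                    M           B           D
  I             1.362    0.009485      0.4952
  C         -0.002826   -0.002826    0.004239
  E             1.359    0.006659      0.4995
  solve Keq expr → x = 0.001413; check Q = 1521

x = 0.001413 M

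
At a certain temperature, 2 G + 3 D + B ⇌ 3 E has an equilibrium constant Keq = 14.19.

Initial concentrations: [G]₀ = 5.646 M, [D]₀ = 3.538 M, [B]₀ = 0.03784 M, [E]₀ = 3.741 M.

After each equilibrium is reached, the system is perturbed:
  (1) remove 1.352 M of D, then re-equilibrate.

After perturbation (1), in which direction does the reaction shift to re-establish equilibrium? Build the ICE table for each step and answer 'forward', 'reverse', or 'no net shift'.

Direction: reverse

Q₀ = 0.9801 vs Keq = 14.19 ⇒ Q<K, forward
Step 1:
                  G         D         B         E
  init        5.646     3.538   0.03784     3.741
  Δ        -0.06932    -0.104  -0.03466     0.104
  eq          5.577     3.434  0.003181     3.845
  solve Keq expr → x = 0.03466; check Q = 14.19
Then remove 1.352 M of D.
Step 2:
                  G         D         B         E
  init        5.577     2.082  0.003181     3.845
  Δ         0.02014   0.03022   0.01007  -0.03022
  eq          5.597     2.112   0.01325     3.815
  solve Keq expr → x = -0.01007; check Q = 14.19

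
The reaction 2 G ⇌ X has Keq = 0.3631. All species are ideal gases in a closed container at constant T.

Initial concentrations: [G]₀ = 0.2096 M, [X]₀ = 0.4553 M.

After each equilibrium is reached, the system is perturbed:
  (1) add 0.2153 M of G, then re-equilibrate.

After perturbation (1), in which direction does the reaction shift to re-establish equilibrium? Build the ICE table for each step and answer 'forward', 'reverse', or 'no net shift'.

Q₀ = 10.36 vs Keq = 0.3631 ⇒ Q>K, reverse
Step 1:
                   G          X
  I           0.2096     0.4553
  C            0.522     -0.261
  E           0.7316     0.1943
  solve Keq expr → x = -0.261; check Q = 0.3631
Then add 0.2153 M of G.
Step 2:
                   G          X
  I           0.9469     0.1943
  C          -0.1145    0.05725
  E           0.8324     0.2516
  solve Keq expr → x = 0.05725; check Q = 0.3631

Direction: forward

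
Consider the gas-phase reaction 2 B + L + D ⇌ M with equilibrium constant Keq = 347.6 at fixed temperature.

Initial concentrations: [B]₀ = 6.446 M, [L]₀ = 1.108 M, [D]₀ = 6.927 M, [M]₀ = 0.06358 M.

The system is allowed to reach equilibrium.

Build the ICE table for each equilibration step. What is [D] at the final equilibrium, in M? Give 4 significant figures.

Q₀ = 1.9937e-04 vs Keq = 347.6 ⇒ Q<K, forward
Step 1:
                    B           L           D           M
  I             6.446       1.108       6.927     0.06358
  C            -2.216      -1.108      -1.108       1.108
  E              4.23  3.2369e-05       5.819       1.172
  solve Keq expr → x = 1.108; check Q = 347.6

[D]_eq = 5.819 M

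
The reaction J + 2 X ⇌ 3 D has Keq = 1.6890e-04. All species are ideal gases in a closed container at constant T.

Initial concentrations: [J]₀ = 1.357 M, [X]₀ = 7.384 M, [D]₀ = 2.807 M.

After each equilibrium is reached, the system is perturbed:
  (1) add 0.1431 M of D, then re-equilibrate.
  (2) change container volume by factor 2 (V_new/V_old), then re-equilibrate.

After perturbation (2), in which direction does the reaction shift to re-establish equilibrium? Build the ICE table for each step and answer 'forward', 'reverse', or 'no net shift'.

Direction: no net shift

Q₀ = 0.2989 vs Keq = 1.6890e-04 ⇒ Q>K, reverse
Step 1:
                  J         X         D
  init        1.357     7.384     2.807
  Δ          0.8318     1.664    -2.495
  eq          2.189     9.048    0.3116
  solve Keq expr → x = -0.8318; check Q = 1.6890e-04
Then add 0.1431 M of D.
Step 2:
                  J         X         D
  init        2.189     9.048    0.4547
  Δ         0.04626   0.09252   -0.1388
  eq          2.235      9.14    0.3159
  solve Keq expr → x = -0.04626; check Q = 1.6890e-04
Then change container volume by factor 2 (V_new/V_old).
Step 3:
                  J         X         D
  init        1.118      4.57     0.158
  Δ               0         0         0
  eq          1.118      4.57     0.158
  solve Keq expr → x = 0; check Q = 1.6890e-04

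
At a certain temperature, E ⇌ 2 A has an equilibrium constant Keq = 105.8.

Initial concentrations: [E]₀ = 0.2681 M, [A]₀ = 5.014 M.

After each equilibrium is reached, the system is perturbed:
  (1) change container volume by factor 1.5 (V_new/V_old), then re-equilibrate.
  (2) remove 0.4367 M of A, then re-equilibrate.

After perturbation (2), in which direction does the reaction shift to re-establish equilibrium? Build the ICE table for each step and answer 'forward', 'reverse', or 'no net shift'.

Direction: forward

Q₀ = 93.77 vs Keq = 105.8 ⇒ Q<K, forward
Step 1:
                   E          A
  init        0.2681      5.014
  Δ          -0.0256     0.0512
  eq          0.2425      5.065
  solve Keq expr → x = 0.0256; check Q = 105.8
Then change container volume by factor 1.5 (V_new/V_old).
Step 2:
                   E          A
  init        0.1617      3.377
  Δ         -0.04771    0.09542
  eq           0.114      3.472
  solve Keq expr → x = 0.04771; check Q = 105.8
Then remove 0.4367 M of A.
Step 3:
                   E          A
  init         0.114      3.036
  Δ         -0.02408    0.04815
  eq         0.08988      3.084
  solve Keq expr → x = 0.02408; check Q = 105.8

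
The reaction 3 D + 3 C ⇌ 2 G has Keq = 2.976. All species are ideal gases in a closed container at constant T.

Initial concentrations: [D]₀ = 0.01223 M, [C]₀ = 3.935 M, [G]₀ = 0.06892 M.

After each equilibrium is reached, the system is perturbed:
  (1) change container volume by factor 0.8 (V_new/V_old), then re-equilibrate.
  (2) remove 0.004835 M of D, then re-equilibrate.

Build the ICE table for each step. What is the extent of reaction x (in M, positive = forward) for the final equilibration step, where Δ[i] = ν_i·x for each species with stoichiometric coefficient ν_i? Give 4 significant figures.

Q₀ = 42.62 vs Keq = 2.976 ⇒ Q>K, reverse
Step 1:
                  D         C         G
  Initial   0.01223     3.935   0.06892
  Change    0.01452   0.01452  -0.00968
  Equil     0.02675      3.95   0.05924
  solve Keq expr → x = -0.00484; check Q = 2.976
Then change container volume by factor 0.8 (V_new/V_old).
Step 2:
                  D         C         G
  Initial   0.03344     4.937   0.07405
  Change  -0.007465 -0.007465  0.004977
  Equil     0.02597     4.929   0.07903
  solve Keq expr → x = 0.002488; check Q = 2.976
Then remove 0.004835 M of D.
Step 3:
                  D         C         G
  Initial   0.02114     4.929   0.07903
  Change   0.004197  0.004197 -0.002798
  Equil     0.02533     4.934   0.07623
  solve Keq expr → x = -0.001399; check Q = 2.976

x = -0.001399 M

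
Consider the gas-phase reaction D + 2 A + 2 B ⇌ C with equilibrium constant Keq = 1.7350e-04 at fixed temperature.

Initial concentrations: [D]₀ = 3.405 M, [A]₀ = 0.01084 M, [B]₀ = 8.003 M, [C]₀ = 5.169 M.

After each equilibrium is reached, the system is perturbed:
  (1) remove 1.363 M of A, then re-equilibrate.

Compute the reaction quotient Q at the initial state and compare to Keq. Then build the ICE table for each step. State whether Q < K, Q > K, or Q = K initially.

Q₀ = 201.7; Q > K (proceeds reverse)

Q₀ = 201.7 vs Keq = 1.7350e-04 ⇒ Q>K, reverse
Step 1:
                  D         A         B         C
  Initial     3.405   0.01084     8.003     5.169
  Change      2.211     4.423     4.423    -2.211
  Equil       5.616     4.434     12.43     2.958
  solve Keq expr → x = -2.211; check Q = 1.7350e-04
Then remove 1.363 M of A.
Step 2:
                  D         A         B         C
  Initial     5.616     3.071     12.43     2.958
  Change     0.3646    0.7292    0.7292   -0.3646
  Equil       5.981       3.8     13.16     2.593
  solve Keq expr → x = -0.3646; check Q = 1.7350e-04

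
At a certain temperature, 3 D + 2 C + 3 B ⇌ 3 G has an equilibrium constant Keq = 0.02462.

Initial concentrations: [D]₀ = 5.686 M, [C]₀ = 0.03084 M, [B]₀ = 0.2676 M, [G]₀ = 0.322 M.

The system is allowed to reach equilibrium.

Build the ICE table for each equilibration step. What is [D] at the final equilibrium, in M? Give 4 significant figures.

Q₀ = 9.965 vs Keq = 0.02462 ⇒ Q>K, reverse
Step 1:
                    D           C           B           G
  init          5.686     0.03084      0.2676       0.322
  Δ            0.1449     0.09657      0.1449     -0.1449
  eq            5.831      0.1274      0.4125      0.1771
  solve Keq expr → x = -0.04828; check Q = 0.02462

[D]_eq = 5.831 M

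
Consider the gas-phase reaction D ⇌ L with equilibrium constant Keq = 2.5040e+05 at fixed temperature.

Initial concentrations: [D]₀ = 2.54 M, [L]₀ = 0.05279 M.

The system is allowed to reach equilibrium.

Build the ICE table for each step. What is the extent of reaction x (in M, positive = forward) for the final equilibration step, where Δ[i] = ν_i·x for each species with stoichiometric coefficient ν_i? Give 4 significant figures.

x = 2.54 M

Q₀ = 0.02078 vs Keq = 2.5040e+05 ⇒ Q<K, forward
Step 1:
                  D         L
  I            2.54   0.05279
  C           -2.54      2.54
  E       1.0355e-05     2.593
  solve Keq expr → x = 2.54; check Q = 2.5040e+05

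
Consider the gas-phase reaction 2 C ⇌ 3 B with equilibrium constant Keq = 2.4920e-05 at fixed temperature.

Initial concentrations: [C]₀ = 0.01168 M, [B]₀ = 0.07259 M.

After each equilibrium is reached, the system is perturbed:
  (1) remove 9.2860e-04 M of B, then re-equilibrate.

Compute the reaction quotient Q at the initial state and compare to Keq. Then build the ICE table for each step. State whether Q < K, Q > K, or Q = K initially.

Q₀ = 2.804 vs Keq = 2.4920e-05 ⇒ Q>K, reverse
Step 1:
                  C         B
  init      0.01168   0.07259
  Δ          0.0455  -0.06825
  eq        0.05718  0.004335
  solve Keq expr → x = -0.02275; check Q = 2.4920e-05
Then remove 9.2860e-04 M of B.
Step 2:
                  C         B
  init      0.05718  0.003407
  Δ       -5.9885e-04 8.9828e-04
  eq        0.05658  0.004305
  solve Keq expr → x = 2.9943e-04; check Q = 2.4920e-05

Q₀ = 2.804; Q > K (proceeds reverse)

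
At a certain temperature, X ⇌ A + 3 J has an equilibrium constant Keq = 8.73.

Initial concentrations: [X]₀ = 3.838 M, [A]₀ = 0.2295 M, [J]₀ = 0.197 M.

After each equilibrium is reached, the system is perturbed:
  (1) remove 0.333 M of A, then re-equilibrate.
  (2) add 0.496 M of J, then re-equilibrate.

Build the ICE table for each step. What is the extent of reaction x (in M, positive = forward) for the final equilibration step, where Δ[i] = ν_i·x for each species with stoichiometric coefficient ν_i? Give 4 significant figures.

x = -0.1061 M

Q₀ = 4.5717e-04 vs Keq = 8.73 ⇒ Q<K, forward
Step 1:
                   X          A          J
  I            3.838     0.2295      0.197
  C          -0.8843     0.8843      2.653
  E            2.954      1.114       2.85
  solve Keq expr → x = 0.8843; check Q = 8.73
Then remove 0.333 M of A.
Step 2:
                   X          A          J
  I            2.954     0.7808       2.85
  C         -0.07721    0.07721     0.2316
  E            2.876     0.8581      3.082
  solve Keq expr → x = 0.07721; check Q = 8.73
Then add 0.496 M of J.
Step 3:
                   X          A          J
  I            2.876     0.8581      3.578
  C           0.1061    -0.1061    -0.3183
  E            2.983      0.752      3.259
  solve Keq expr → x = -0.1061; check Q = 8.73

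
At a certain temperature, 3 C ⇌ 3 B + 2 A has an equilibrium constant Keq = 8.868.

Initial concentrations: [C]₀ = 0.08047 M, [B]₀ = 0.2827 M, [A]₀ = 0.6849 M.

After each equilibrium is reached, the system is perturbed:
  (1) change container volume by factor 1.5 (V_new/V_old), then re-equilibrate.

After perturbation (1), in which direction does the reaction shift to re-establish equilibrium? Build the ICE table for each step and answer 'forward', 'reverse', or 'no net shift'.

Direction: forward

Q₀ = 20.34 vs Keq = 8.868 ⇒ Q>K, reverse
Step 1:
                   C          B          A
  I          0.08047     0.2827     0.6849
  C          0.01781   -0.01781   -0.01187
  E          0.09828     0.2649      0.673
  solve Keq expr → x = -0.005937; check Q = 8.868
Then change container volume by factor 1.5 (V_new/V_old).
Step 2:
                   C          B          A
  I          0.06552     0.1766     0.4487
  C         -0.01162    0.01162   0.007745
  E           0.0539     0.1882     0.4564
  solve Keq expr → x = 0.003873; check Q = 8.868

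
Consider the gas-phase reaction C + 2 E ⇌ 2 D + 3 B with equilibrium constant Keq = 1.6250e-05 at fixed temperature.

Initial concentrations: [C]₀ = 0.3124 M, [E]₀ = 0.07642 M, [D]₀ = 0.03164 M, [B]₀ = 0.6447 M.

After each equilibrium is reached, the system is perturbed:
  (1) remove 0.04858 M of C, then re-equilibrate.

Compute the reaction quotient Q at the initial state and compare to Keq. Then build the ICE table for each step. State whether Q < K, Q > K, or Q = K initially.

Q₀ = 0.147 vs Keq = 1.6250e-05 ⇒ Q>K, reverse
Step 1:
                  C         E         D         B
  Initial    0.3124   0.07642   0.03164    0.6447
  Change    0.01555    0.0311   -0.0311  -0.04665
  Equil       0.328    0.1075 5.3670e-04     0.598
  solve Keq expr → x = -0.01555; check Q = 1.6250e-05
Then remove 0.04858 M of C.
Step 2:
                  C         E         D         B
  Initial    0.2794    0.1075 5.3670e-04     0.598
  Change  2.0530e-05 4.1060e-05 -4.1060e-05 -6.1590e-05
  Equil      0.2794    0.1076 4.9564e-04     0.598
  solve Keq expr → x = -2.0530e-05; check Q = 1.6250e-05

Q₀ = 0.147; Q > K (proceeds reverse)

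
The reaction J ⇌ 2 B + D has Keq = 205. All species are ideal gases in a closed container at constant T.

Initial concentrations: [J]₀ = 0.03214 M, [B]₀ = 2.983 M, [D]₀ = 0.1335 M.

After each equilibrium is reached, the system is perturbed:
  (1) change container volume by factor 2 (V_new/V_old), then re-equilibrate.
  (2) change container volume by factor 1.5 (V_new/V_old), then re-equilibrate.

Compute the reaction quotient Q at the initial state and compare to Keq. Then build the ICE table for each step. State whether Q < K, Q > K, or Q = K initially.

Q₀ = 36.96; Q < K (proceeds forward)

Q₀ = 36.96 vs Keq = 205 ⇒ Q<K, forward
Step 1:
                   J          B          D
  I          0.03214      2.983     0.1335
  C         -0.02503    0.05005    0.02503
  E         0.007114      3.033     0.1585
  solve Keq expr → x = 0.02503; check Q = 205
Then change container volume by factor 2 (V_new/V_old).
Step 2:
                   J          B          D
  I         0.003557      1.517    0.07926
  C        -0.002632   0.005264   0.002632
  E       9.2515e-04      1.522    0.08189
  solve Keq expr → x = 0.002632; check Q = 205
Then change container volume by factor 1.5 (V_new/V_old).
Step 3:
                   J          B          D
  I       6.1677e-04      1.015     0.0546
  C       -3.4057e-04 6.8114e-04 3.4057e-04
  E       2.7620e-04      1.015    0.05494
  solve Keq expr → x = 3.4057e-04; check Q = 205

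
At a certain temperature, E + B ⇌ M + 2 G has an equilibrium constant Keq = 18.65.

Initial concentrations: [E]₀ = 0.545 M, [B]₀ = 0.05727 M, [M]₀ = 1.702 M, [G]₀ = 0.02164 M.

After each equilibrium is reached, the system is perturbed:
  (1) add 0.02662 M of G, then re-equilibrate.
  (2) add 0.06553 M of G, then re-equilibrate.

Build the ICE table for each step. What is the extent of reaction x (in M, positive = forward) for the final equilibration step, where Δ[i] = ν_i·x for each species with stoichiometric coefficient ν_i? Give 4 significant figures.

Q₀ = 0.02554 vs Keq = 18.65 ⇒ Q<K, forward
Step 1:
                  E         B         M         G
  init        0.545   0.05727     1.702   0.02164
  Δ        -0.05404  -0.05404   0.05404    0.1081
  eq          0.491  0.003227     1.756    0.1297
  solve Keq expr → x = 0.05404; check Q = 18.65
Then add 0.02662 M of G.
Step 2:
                  E         B         M         G
  init        0.491  0.003227     1.756    0.1563
  Δ        0.001292  0.001292 -0.001292 -0.002583
  eq         0.4922  0.004519     1.755    0.1538
  solve Keq expr → x = -0.001292; check Q = 18.65
Then add 0.06553 M of G.
Step 3:
                  E         B         M         G
  init       0.4922  0.004519     1.755    0.2193
  Δ        0.003938  0.003938 -0.003938 -0.007875
  eq         0.4962  0.008457     1.751    0.2114
  solve Keq expr → x = -0.003938; check Q = 18.65

x = -0.003938 M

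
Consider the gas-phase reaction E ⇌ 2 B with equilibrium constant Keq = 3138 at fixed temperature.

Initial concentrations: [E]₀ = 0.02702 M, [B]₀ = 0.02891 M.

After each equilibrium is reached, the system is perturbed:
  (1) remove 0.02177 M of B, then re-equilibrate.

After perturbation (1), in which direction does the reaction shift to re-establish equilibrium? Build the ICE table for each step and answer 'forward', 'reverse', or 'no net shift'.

Direction: forward

Q₀ = 0.03093 vs Keq = 3138 ⇒ Q<K, forward
Step 1:
                   E          B
  Initial    0.02702    0.02891
  Change    -0.02702    0.05404
  Equil   2.1925e-06    0.08295
  solve Keq expr → x = 0.02702; check Q = 3138
Then remove 0.02177 M of B.
Step 2:
                   E          B
  Initial 2.1925e-06    0.06118
  Change  -9.9977e-07 1.9995e-06
  Equil   1.1927e-06    0.06118
  solve Keq expr → x = 9.9977e-07; check Q = 3138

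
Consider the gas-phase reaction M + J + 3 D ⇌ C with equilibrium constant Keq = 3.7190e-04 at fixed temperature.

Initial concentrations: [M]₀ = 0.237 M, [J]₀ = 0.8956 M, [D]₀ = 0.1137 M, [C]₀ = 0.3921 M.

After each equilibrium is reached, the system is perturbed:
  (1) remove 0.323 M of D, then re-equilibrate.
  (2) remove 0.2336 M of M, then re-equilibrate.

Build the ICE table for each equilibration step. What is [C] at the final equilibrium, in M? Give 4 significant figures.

Q₀ = 1257 vs Keq = 3.7190e-04 ⇒ Q>K, reverse
Step 1:
                    M           J           D           C
  I             0.237      0.8956      0.1137      0.3921
  C            0.3915      0.3915       1.174     -0.3915
  E            0.6285       1.287       1.288  6.4286e-04
  solve Keq expr → x = -0.3915; check Q = 3.7190e-04
Then remove 0.323 M of D.
Step 2:
                    M           J           D           C
  I            0.6285       1.287      0.9651  6.4286e-04
  C        3.7131e-04  3.7131e-04    0.001114 -3.7131e-04
  E            0.6288       1.287      0.9662  2.7156e-04
  solve Keq expr → x = -3.7131e-04; check Q = 3.7190e-04
Then remove 0.2336 M of M.
Step 3:
                    M           J           D           C
  I            0.3952       1.287      0.9662  2.7156e-04
  C        1.0066e-04  1.0066e-04  3.0199e-04 -1.0066e-04
  E            0.3953       1.288      0.9665  1.7090e-04
  solve Keq expr → x = -1.0066e-04; check Q = 3.7190e-04

[C]_eq = 1.7090e-04 M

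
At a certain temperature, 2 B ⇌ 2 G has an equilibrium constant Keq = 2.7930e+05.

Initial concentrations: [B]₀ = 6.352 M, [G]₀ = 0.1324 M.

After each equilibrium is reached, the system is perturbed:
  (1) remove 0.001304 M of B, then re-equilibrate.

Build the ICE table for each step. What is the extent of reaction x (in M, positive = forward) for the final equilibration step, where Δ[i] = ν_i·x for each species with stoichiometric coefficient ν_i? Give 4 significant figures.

x = -6.5077e-04 M

Q₀ = 4.3447e-04 vs Keq = 2.7930e+05 ⇒ Q<K, forward
Step 1:
                  B         G
  init        6.352    0.1324
  Δ           -6.34      6.34
  eq        0.01225     6.472
  solve Keq expr → x = 3.17; check Q = 2.7930e+05
Then remove 0.001304 M of B.
Step 2:
                  B         G
  init      0.01094     6.472
  Δ        0.001302 -0.001302
  eq        0.01224     6.471
  solve Keq expr → x = -6.5077e-04; check Q = 2.7930e+05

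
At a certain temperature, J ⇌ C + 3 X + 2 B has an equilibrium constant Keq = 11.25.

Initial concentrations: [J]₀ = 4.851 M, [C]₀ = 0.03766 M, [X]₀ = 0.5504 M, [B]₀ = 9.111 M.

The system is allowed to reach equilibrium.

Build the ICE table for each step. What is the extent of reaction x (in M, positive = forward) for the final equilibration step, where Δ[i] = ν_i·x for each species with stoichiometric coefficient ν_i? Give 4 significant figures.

x = 0.2392 M

Q₀ = 0.1075 vs Keq = 11.25 ⇒ Q<K, forward
Step 1:
                    J           C           X           B
  init          4.851     0.03766      0.5504       9.111
  Δ           -0.2392      0.2392      0.7175      0.4783
  eq            4.612      0.2768       1.268       9.589
  solve Keq expr → x = 0.2392; check Q = 11.25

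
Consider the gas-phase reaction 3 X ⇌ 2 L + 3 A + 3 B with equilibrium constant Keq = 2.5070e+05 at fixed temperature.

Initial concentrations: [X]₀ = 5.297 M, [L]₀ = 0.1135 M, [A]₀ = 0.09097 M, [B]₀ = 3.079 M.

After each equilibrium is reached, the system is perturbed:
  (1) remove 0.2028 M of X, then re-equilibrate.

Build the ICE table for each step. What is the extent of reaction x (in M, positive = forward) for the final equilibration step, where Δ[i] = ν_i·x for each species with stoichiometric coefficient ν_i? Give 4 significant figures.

x = -0.04428 M

Q₀ = 1.9047e-06 vs Keq = 2.5070e+05 ⇒ Q<K, forward
Step 1:
                    X           L           A           B
  I             5.297      0.1135     0.09097       3.079
  C            -4.256       2.838       4.256       4.256
  E             1.041       2.951       4.347       7.335
  solve Keq expr → x = 1.419; check Q = 2.5070e+05
Then remove 0.2028 M of X.
Step 2:
                    X           L           A           B
  I            0.8378       2.951       4.347       7.335
  C            0.1328    -0.08855     -0.1328     -0.1328
  E            0.9706       2.863       4.215       7.203
  solve Keq expr → x = -0.04428; check Q = 2.5070e+05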